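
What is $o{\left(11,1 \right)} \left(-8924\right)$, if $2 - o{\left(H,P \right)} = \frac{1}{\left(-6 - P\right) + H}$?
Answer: $-15617$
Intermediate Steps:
$o{\left(H,P \right)} = 2 - \frac{1}{-6 + H - P}$ ($o{\left(H,P \right)} = 2 - \frac{1}{\left(-6 - P\right) + H} = 2 - \frac{1}{-6 + H - P}$)
$o{\left(11,1 \right)} \left(-8924\right) = \frac{13 - 22 + 2 \cdot 1}{6 + 1 - 11} \left(-8924\right) = \frac{13 - 22 + 2}{6 + 1 - 11} \left(-8924\right) = \frac{1}{-4} \left(-7\right) \left(-8924\right) = \left(- \frac{1}{4}\right) \left(-7\right) \left(-8924\right) = \frac{7}{4} \left(-8924\right) = -15617$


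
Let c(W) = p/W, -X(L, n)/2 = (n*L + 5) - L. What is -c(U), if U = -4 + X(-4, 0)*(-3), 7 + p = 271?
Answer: -132/25 ≈ -5.2800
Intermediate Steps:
p = 264 (p = -7 + 271 = 264)
X(L, n) = -10 + 2*L - 2*L*n (X(L, n) = -2*((n*L + 5) - L) = -2*((L*n + 5) - L) = -2*((5 + L*n) - L) = -2*(5 - L + L*n) = -10 + 2*L - 2*L*n)
U = 50 (U = -4 + (-10 + 2*(-4) - 2*(-4)*0)*(-3) = -4 + (-10 - 8 + 0)*(-3) = -4 - 18*(-3) = -4 + 54 = 50)
c(W) = 264/W
-c(U) = -264/50 = -1*132/25 = -132/25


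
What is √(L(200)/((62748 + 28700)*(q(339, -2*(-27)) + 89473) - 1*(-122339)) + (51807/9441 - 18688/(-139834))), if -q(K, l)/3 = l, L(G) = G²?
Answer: √18153129608001590942535920663208858951/1797070840690974933 ≈ 2.3709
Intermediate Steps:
q(K, l) = -3*l
√(L(200)/((62748 + 28700)*(q(339, -2*(-27)) + 89473) - 1*(-122339)) + (51807/9441 - 18688/(-139834))) = √(200²/((62748 + 28700)*(-(-6)*(-27) + 89473) - 1*(-122339)) + (51807/9441 - 18688/(-139834))) = √(40000/(91448*(-3*54 + 89473) + 122339) + (51807*(1/9441) - 18688*(-1/139834))) = √(40000/(91448*(-162 + 89473) + 122339) + (17269/3147 + 9344/69917)) = √(40000/(91448*89311 + 122339) + 1236802241/220028799) = √(40000/(8167312328 + 122339) + 1236802241/220028799) = √(40000/8167434667 + 1236802241/220028799) = √(10101510300518648747/1797070840690974933) = √18153129608001590942535920663208858951/1797070840690974933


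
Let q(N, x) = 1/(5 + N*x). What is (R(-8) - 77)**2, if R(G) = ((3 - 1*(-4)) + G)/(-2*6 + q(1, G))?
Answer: 8099716/1369 ≈ 5916.5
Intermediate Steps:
R(G) = (7 + G)/(-12 + 1/(5 + G)) (R(G) = ((3 - 1*(-4)) + G)/(-2*6 + 1/(5 + 1*G)) = ((3 + 4) + G)/(-12 + 1/(5 + G)) = (7 + G)/(-12 + 1/(5 + G)))
(R(-8) - 77)**2 = (-(5 - 8)*(7 - 8)/(59 + 12*(-8)) - 77)**2 = (-1*(-3)*(-1)/(59 - 96) - 77)**2 = (-1*(-3)*(-1)/(-37) - 77)**2 = (-1*(-1/37)*(-3)*(-1) - 77)**2 = (3/37 - 77)**2 = (-2846/37)**2 = 8099716/1369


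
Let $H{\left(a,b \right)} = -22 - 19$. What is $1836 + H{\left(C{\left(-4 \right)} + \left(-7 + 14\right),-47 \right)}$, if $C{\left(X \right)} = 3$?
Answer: $1795$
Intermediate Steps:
$H{\left(a,b \right)} = -41$ ($H{\left(a,b \right)} = -22 - 19 = -41$)
$1836 + H{\left(C{\left(-4 \right)} + \left(-7 + 14\right),-47 \right)} = 1836 - 41 = 1795$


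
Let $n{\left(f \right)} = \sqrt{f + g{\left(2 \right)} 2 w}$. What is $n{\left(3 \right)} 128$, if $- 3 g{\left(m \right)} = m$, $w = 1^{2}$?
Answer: $\frac{128 \sqrt{15}}{3} \approx 165.25$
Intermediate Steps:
$w = 1$
$g{\left(m \right)} = - \frac{m}{3}$
$n{\left(f \right)} = \sqrt{- \frac{4}{3} + f}$ ($n{\left(f \right)} = \sqrt{f + \left(- \frac{1}{3}\right) 2 \cdot 2 \cdot 1} = \sqrt{f + \left(- \frac{2}{3}\right) 2 \cdot 1} = \sqrt{f - \frac{4}{3}} = \sqrt{- \frac{4}{3} + f}$)
$n{\left(3 \right)} 128 = \frac{\sqrt{-12 + 9 \cdot 3}}{3} \cdot 128 = \frac{\sqrt{-12 + 27}}{3} \cdot 128 = \frac{\sqrt{15}}{3} \cdot 128 = \frac{128 \sqrt{15}}{3}$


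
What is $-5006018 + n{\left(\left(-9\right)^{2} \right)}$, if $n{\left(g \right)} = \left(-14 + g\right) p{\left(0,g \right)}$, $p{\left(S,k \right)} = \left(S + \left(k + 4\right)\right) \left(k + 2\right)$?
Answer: $-4533333$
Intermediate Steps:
$p{\left(S,k \right)} = \left(2 + k\right) \left(4 + S + k\right)$ ($p{\left(S,k \right)} = \left(S + \left(4 + k\right)\right) \left(2 + k\right) = \left(4 + S + k\right) \left(2 + k\right) = \left(2 + k\right) \left(4 + S + k\right)$)
$n{\left(g \right)} = \left(-14 + g\right) \left(8 + g^{2} + 6 g\right)$ ($n{\left(g \right)} = \left(-14 + g\right) \left(8 + g^{2} + 2 \cdot 0 + 6 g + 0 g\right) = \left(-14 + g\right) \left(8 + g^{2} + 0 + 6 g + 0\right) = \left(-14 + g\right) \left(8 + g^{2} + 6 g\right)$)
$-5006018 + n{\left(\left(-9\right)^{2} \right)} = -5006018 + \left(-14 + \left(-9\right)^{2}\right) \left(8 + \left(\left(-9\right)^{2}\right)^{2} + 6 \left(-9\right)^{2}\right) = -5006018 + \left(-14 + 81\right) \left(8 + 81^{2} + 6 \cdot 81\right) = -5006018 + 67 \left(8 + 6561 + 486\right) = -5006018 + 67 \cdot 7055 = -5006018 + 472685 = -4533333$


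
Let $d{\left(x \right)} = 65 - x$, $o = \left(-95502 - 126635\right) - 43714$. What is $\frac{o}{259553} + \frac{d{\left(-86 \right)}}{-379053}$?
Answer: $- \frac{100810811606}{98384343309} \approx -1.0247$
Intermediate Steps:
$o = -265851$ ($o = -222137 - 43714 = -265851$)
$\frac{o}{259553} + \frac{d{\left(-86 \right)}}{-379053} = - \frac{265851}{259553} + \frac{65 - -86}{-379053} = \left(-265851\right) \frac{1}{259553} + \left(65 + 86\right) \left(- \frac{1}{379053}\right) = - \frac{265851}{259553} + 151 \left(- \frac{1}{379053}\right) = - \frac{265851}{259553} - \frac{151}{379053} = - \frac{100810811606}{98384343309}$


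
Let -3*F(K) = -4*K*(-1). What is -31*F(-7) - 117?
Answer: -1219/3 ≈ -406.33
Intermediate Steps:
F(K) = -4*K/3 (F(K) = -(-4*K)*(-1)/3 = -4*K/3)
-31*F(-7) - 117 = -(-124)*(-7)/3 - 117 = -31*28/3 - 117 = -868/3 - 117 = -1219/3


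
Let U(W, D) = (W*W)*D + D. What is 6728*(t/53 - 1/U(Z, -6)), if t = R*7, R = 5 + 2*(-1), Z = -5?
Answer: 5599378/2067 ≈ 2708.9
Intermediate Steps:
R = 3 (R = 5 - 2 = 3)
t = 21 (t = 3*7 = 21)
U(W, D) = D + D*W² (U(W, D) = W²*D + D = D*W² + D = D + D*W²)
6728*(t/53 - 1/U(Z, -6)) = 6728*(21/53 - 1/((-6*(1 + (-5)²)))) = 6728*(21*(1/53) - 1/((-6*(1 + 25)))) = 6728*(21/53 - 1/((-6*26))) = 6728*(21/53 - 1/(-156)) = 6728*(21/53 - 1*(-1/156)) = 6728*(21/53 + 1/156) = 6728*(3329/8268) = 5599378/2067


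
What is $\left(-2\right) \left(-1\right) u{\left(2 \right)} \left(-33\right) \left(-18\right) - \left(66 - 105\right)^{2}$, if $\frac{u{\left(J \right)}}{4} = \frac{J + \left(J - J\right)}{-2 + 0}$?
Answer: $-6273$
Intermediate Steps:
$u{\left(J \right)} = - 2 J$ ($u{\left(J \right)} = 4 \frac{J + \left(J - J\right)}{-2 + 0} = 4 \frac{J + 0}{-2} = 4 J \left(- \frac{1}{2}\right) = 4 \left(- \frac{J}{2}\right) = - 2 J$)
$\left(-2\right) \left(-1\right) u{\left(2 \right)} \left(-33\right) \left(-18\right) - \left(66 - 105\right)^{2} = \left(-2\right) \left(-1\right) \left(\left(-2\right) 2\right) \left(-33\right) \left(-18\right) - \left(66 - 105\right)^{2} = 2 \left(-4\right) \left(-33\right) \left(-18\right) - \left(-39\right)^{2} = \left(-8\right) \left(-33\right) \left(-18\right) - 1521 = 264 \left(-18\right) - 1521 = -4752 - 1521 = -6273$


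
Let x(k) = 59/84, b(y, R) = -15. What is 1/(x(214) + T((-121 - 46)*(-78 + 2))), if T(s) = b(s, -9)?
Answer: -84/1201 ≈ -0.069942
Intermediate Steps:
T(s) = -15
x(k) = 59/84 (x(k) = 59*(1/84) = 59/84)
1/(x(214) + T((-121 - 46)*(-78 + 2))) = 1/(59/84 - 15) = 1/(-1201/84) = -84/1201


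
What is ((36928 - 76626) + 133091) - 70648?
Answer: 22745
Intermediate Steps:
((36928 - 76626) + 133091) - 70648 = (-39698 + 133091) - 70648 = 93393 - 70648 = 22745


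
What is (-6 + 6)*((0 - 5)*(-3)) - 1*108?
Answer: -108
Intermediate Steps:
(-6 + 6)*((0 - 5)*(-3)) - 1*108 = 0*(-5*(-3)) - 108 = 0*15 - 108 = 0 - 108 = -108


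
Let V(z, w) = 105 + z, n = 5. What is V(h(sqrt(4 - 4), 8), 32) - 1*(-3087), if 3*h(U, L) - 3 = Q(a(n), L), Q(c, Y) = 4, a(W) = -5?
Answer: 9583/3 ≈ 3194.3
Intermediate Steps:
h(U, L) = 7/3 (h(U, L) = 1 + (1/3)*4 = 1 + 4/3 = 7/3)
V(h(sqrt(4 - 4), 8), 32) - 1*(-3087) = (105 + 7/3) - 1*(-3087) = 322/3 + 3087 = 9583/3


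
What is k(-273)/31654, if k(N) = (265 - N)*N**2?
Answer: 409149/323 ≈ 1266.7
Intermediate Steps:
k(N) = N**2*(265 - N)
k(-273)/31654 = ((-273)**2*(265 - 1*(-273)))/31654 = (74529*(265 + 273))*(1/31654) = (74529*538)*(1/31654) = 40096602*(1/31654) = 409149/323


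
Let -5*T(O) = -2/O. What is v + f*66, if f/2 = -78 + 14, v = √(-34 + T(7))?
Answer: -8448 + 6*I*√1155/35 ≈ -8448.0 + 5.826*I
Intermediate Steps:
T(O) = 2/(5*O) (T(O) = -(-2)/(5*O) = 2/(5*O))
v = 6*I*√1155/35 (v = √(-34 + (⅖)/7) = √(-34 + (⅖)*(⅐)) = √(-34 + 2/35) = √(-1188/35) = 6*I*√1155/35 ≈ 5.826*I)
f = -128 (f = 2*(-78 + 14) = 2*(-64) = -128)
v + f*66 = 6*I*√1155/35 - 128*66 = 6*I*√1155/35 - 8448 = -8448 + 6*I*√1155/35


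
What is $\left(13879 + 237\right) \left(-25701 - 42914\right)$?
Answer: $-968569340$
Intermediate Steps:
$\left(13879 + 237\right) \left(-25701 - 42914\right) = 14116 \left(-68615\right) = -968569340$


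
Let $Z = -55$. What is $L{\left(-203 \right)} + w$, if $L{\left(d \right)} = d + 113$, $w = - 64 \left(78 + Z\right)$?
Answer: $-1562$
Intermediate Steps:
$w = -1472$ ($w = - 64 \left(78 - 55\right) = \left(-64\right) 23 = -1472$)
$L{\left(d \right)} = 113 + d$
$L{\left(-203 \right)} + w = \left(113 - 203\right) - 1472 = -90 - 1472 = -1562$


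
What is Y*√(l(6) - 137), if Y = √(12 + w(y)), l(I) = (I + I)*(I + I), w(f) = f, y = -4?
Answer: 2*√14 ≈ 7.4833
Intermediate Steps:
l(I) = 4*I² (l(I) = (2*I)*(2*I) = 4*I²)
Y = 2*√2 (Y = √(12 - 4) = √8 = 2*√2 ≈ 2.8284)
Y*√(l(6) - 137) = (2*√2)*√(4*6² - 137) = (2*√2)*√(4*36 - 137) = (2*√2)*√(144 - 137) = (2*√2)*√7 = 2*√14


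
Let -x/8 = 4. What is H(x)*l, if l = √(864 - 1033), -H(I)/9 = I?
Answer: 3744*I ≈ 3744.0*I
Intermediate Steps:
x = -32 (x = -8*4 = -32)
H(I) = -9*I
l = 13*I (l = √(-169) = 13*I ≈ 13.0*I)
H(x)*l = (-9*(-32))*(13*I) = 288*(13*I) = 3744*I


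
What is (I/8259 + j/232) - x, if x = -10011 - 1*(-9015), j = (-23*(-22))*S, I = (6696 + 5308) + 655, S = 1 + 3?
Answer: 241009594/239511 ≈ 1006.3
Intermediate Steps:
S = 4
I = 12659 (I = 12004 + 655 = 12659)
j = 2024 (j = -23*(-22)*4 = 506*4 = 2024)
x = -996 (x = -10011 + 9015 = -996)
(I/8259 + j/232) - x = (12659/8259 + 2024/232) - 1*(-996) = (12659*(1/8259) + 2024*(1/232)) + 996 = (12659/8259 + 253/29) + 996 = 2456638/239511 + 996 = 241009594/239511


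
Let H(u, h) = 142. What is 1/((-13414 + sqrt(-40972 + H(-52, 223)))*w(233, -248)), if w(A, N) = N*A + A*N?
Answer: 6707/10399746243184 + I*sqrt(40830)/20799492486368 ≈ 6.4492e-10 + 9.7149e-12*I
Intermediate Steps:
w(A, N) = 2*A*N (w(A, N) = A*N + A*N = 2*A*N)
1/((-13414 + sqrt(-40972 + H(-52, 223)))*w(233, -248)) = 1/((-13414 + sqrt(-40972 + 142))*((2*233*(-248)))) = 1/(-13414 + sqrt(-40830)*(-115568)) = -1/115568/(-13414 + I*sqrt(40830)) = -1/(115568*(-13414 + I*sqrt(40830)))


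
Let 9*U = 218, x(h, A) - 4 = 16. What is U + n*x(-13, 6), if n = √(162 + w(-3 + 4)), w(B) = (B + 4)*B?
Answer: 218/9 + 20*√167 ≈ 282.68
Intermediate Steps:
x(h, A) = 20 (x(h, A) = 4 + 16 = 20)
U = 218/9 (U = (⅑)*218 = 218/9 ≈ 24.222)
w(B) = B*(4 + B) (w(B) = (4 + B)*B = B*(4 + B))
n = √167 (n = √(162 + (-3 + 4)*(4 + (-3 + 4))) = √(162 + 1*(4 + 1)) = √(162 + 1*5) = √(162 + 5) = √167 ≈ 12.923)
U + n*x(-13, 6) = 218/9 + √167*20 = 218/9 + 20*√167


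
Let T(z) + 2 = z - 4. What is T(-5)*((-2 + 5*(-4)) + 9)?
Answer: 143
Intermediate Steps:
T(z) = -6 + z (T(z) = -2 + (z - 4) = -2 + (-4 + z) = -6 + z)
T(-5)*((-2 + 5*(-4)) + 9) = (-6 - 5)*((-2 + 5*(-4)) + 9) = -11*((-2 - 20) + 9) = -11*(-22 + 9) = -11*(-13) = 143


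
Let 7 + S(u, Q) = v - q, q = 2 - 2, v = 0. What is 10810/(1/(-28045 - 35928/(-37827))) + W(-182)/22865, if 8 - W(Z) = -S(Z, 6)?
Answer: -29133792690248747/96101595 ≈ -3.0316e+8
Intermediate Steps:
q = 0
S(u, Q) = -7 (S(u, Q) = -7 + (0 - 1*0) = -7 + (0 + 0) = -7 + 0 = -7)
W(Z) = 1 (W(Z) = 8 - (-1)*(-7) = 8 - 1*7 = 8 - 7 = 1)
10810/(1/(-28045 - 35928/(-37827))) + W(-182)/22865 = 10810/(1/(-28045 - 35928/(-37827))) + 1/22865 = 10810/(1/(-28045 - 35928*(-1/37827))) + 1*(1/22865) = 10810/(1/(-28045 + 3992/4203)) + 1/22865 = 10810/(1/(-117869143/4203)) + 1/22865 = 10810/(-4203/117869143) + 1/22865 = 10810*(-117869143/4203) + 1/22865 = -1274165435830/4203 + 1/22865 = -29133792690248747/96101595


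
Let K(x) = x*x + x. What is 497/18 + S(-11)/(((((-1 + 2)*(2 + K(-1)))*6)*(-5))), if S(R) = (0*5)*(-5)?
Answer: 497/18 ≈ 27.611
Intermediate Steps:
K(x) = x + x² (K(x) = x² + x = x + x²)
S(R) = 0 (S(R) = 0*(-5) = 0)
497/18 + S(-11)/(((((-1 + 2)*(2 + K(-1)))*6)*(-5))) = 497/18 + 0/(((((-1 + 2)*(2 - (1 - 1)))*6)*(-5))) = 497*(1/18) + 0/((((1*(2 - 1*0))*6)*(-5))) = 497/18 + 0/((((1*(2 + 0))*6)*(-5))) = 497/18 + 0/((((1*2)*6)*(-5))) = 497/18 + 0/(((2*6)*(-5))) = 497/18 + 0/((12*(-5))) = 497/18 + 0/(-60) = 497/18 + 0*(-1/60) = 497/18 + 0 = 497/18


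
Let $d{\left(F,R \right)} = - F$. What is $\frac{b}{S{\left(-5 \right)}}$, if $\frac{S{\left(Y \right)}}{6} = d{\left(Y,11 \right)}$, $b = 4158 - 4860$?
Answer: $- \frac{117}{5} \approx -23.4$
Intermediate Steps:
$b = -702$
$S{\left(Y \right)} = - 6 Y$ ($S{\left(Y \right)} = 6 \left(- Y\right) = - 6 Y$)
$\frac{b}{S{\left(-5 \right)}} = - \frac{702}{\left(-6\right) \left(-5\right)} = - \frac{702}{30} = \left(-702\right) \frac{1}{30} = - \frac{117}{5}$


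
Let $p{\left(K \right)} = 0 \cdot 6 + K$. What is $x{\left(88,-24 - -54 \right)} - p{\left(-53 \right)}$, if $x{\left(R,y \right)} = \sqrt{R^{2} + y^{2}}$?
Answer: $53 + 2 \sqrt{2161} \approx 145.97$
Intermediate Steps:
$p{\left(K \right)} = K$ ($p{\left(K \right)} = 0 + K = K$)
$x{\left(88,-24 - -54 \right)} - p{\left(-53 \right)} = \sqrt{88^{2} + \left(-24 - -54\right)^{2}} - -53 = \sqrt{7744 + \left(-24 + 54\right)^{2}} + 53 = \sqrt{7744 + 30^{2}} + 53 = \sqrt{7744 + 900} + 53 = \sqrt{8644} + 53 = 2 \sqrt{2161} + 53 = 53 + 2 \sqrt{2161}$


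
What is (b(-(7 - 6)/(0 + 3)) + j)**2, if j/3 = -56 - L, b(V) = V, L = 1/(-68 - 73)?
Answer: 563207824/19881 ≈ 28329.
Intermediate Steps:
L = -1/141 (L = 1/(-141) = -1/141 ≈ -0.0070922)
j = -7895/47 (j = 3*(-56 - 1*(-1/141)) = 3*(-56 + 1/141) = 3*(-7895/141) = -7895/47 ≈ -167.98)
(b(-(7 - 6)/(0 + 3)) + j)**2 = (-(7 - 6)/(0 + 3) - 7895/47)**2 = (-1/3 - 7895/47)**2 = (-23732/141)**2 = 563207824/19881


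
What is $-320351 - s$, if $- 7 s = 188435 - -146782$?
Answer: $- \frac{1907240}{7} \approx -2.7246 \cdot 10^{5}$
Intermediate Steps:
$s = - \frac{335217}{7}$ ($s = - \frac{188435 - -146782}{7} = - \frac{188435 + 146782}{7} = \left(- \frac{1}{7}\right) 335217 = - \frac{335217}{7} \approx -47888.0$)
$-320351 - s = -320351 - - \frac{335217}{7} = -320351 + \frac{335217}{7} = - \frac{1907240}{7}$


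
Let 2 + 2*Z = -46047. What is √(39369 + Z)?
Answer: √65378/2 ≈ 127.85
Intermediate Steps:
Z = -46049/2 (Z = -1 + (½)*(-46047) = -1 - 46047/2 = -46049/2 ≈ -23025.)
√(39369 + Z) = √(39369 - 46049/2) = √(32689/2) = √65378/2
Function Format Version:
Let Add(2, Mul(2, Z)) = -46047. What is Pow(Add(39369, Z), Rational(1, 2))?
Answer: Mul(Rational(1, 2), Pow(65378, Rational(1, 2))) ≈ 127.85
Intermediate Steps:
Z = Rational(-46049, 2) (Z = Add(-1, Mul(Rational(1, 2), -46047)) = Add(-1, Rational(-46047, 2)) = Rational(-46049, 2) ≈ -23025.)
Pow(Add(39369, Z), Rational(1, 2)) = Pow(Add(39369, Rational(-46049, 2)), Rational(1, 2)) = Pow(Rational(32689, 2), Rational(1, 2)) = Mul(Rational(1, 2), Pow(65378, Rational(1, 2)))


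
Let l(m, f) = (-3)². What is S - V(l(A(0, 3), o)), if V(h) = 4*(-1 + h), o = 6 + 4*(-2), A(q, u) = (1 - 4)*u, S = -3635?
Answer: -3667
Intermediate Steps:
A(q, u) = -3*u
o = -2 (o = 6 - 8 = -2)
l(m, f) = 9
V(h) = -4 + 4*h
S - V(l(A(0, 3), o)) = -3635 - (-4 + 4*9) = -3635 - (-4 + 36) = -3635 - 1*32 = -3635 - 32 = -3667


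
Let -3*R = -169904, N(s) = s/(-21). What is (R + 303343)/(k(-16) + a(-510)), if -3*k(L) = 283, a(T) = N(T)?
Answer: -7559531/1471 ≈ -5139.0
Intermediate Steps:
N(s) = -s/21 (N(s) = s*(-1/21) = -s/21)
a(T) = -T/21
k(L) = -283/3 (k(L) = -⅓*283 = -283/3)
R = 169904/3 (R = -⅓*(-169904) = 169904/3 ≈ 56635.)
(R + 303343)/(k(-16) + a(-510)) = (169904/3 + 303343)/(-283/3 - 1/21*(-510)) = 1079933/(3*(-283/3 + 170/7)) = 1079933/(3*(-1471/21)) = (1079933/3)*(-21/1471) = -7559531/1471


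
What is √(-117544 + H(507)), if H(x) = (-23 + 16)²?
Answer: 3*I*√13055 ≈ 342.78*I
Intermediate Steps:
H(x) = 49 (H(x) = (-7)² = 49)
√(-117544 + H(507)) = √(-117544 + 49) = √(-117495) = 3*I*√13055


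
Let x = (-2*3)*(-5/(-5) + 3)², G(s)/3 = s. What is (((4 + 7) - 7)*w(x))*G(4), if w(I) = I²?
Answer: 442368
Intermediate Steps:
G(s) = 3*s
x = -96 (x = -6*(-5*(-⅕) + 3)² = -6*(1 + 3)² = -6*4² = -6*16 = -96)
(((4 + 7) - 7)*w(x))*G(4) = (((4 + 7) - 7)*(-96)²)*(3*4) = ((11 - 7)*9216)*12 = (4*9216)*12 = 36864*12 = 442368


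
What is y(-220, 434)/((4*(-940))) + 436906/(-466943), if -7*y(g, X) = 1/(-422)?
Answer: -22998734053/24579879520 ≈ -0.93567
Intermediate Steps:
y(g, X) = 1/2954 (y(g, X) = -⅐/(-422) = -⅐*(-1/422) = 1/2954)
y(-220, 434)/((4*(-940))) + 436906/(-466943) = 1/(2954*((4*(-940)))) + 436906/(-466943) = (1/2954)/(-3760) + 436906*(-1/466943) = (1/2954)*(-1/3760) - 436906/466943 = -1/11107040 - 436906/466943 = -22998734053/24579879520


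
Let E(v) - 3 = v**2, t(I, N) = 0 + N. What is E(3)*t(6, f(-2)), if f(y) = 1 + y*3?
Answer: -60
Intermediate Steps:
f(y) = 1 + 3*y
t(I, N) = N
E(v) = 3 + v**2
E(3)*t(6, f(-2)) = (3 + 3**2)*(1 + 3*(-2)) = (3 + 9)*(1 - 6) = 12*(-5) = -60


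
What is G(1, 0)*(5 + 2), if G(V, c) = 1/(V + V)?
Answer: 7/2 ≈ 3.5000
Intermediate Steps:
G(V, c) = 1/(2*V)
G(1, 0)*(5 + 2) = ((1/2)/1)*(5 + 2) = ((1/2)*1)*7 = (1/2)*7 = 7/2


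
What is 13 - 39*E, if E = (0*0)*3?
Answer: 13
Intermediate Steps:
E = 0 (E = 0*3 = 0)
13 - 39*E = 13 - 39*0 = 13 + 0 = 13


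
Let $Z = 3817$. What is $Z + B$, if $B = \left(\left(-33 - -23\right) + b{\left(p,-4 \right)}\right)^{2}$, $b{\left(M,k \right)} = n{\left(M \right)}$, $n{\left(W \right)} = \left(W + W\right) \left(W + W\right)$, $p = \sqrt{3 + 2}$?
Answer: $3917$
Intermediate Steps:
$p = \sqrt{5} \approx 2.2361$
$n{\left(W \right)} = 4 W^{2}$ ($n{\left(W \right)} = 2 W 2 W = 4 W^{2}$)
$b{\left(M,k \right)} = 4 M^{2}$
$B = 100$ ($B = \left(\left(-33 - -23\right) + 4 \left(\sqrt{5}\right)^{2}\right)^{2} = \left(\left(-33 + 23\right) + 4 \cdot 5\right)^{2} = \left(-10 + 20\right)^{2} = 10^{2} = 100$)
$Z + B = 3817 + 100 = 3917$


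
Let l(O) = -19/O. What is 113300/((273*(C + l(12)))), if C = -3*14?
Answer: -453200/47593 ≈ -9.5224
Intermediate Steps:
C = -42
113300/((273*(C + l(12)))) = 113300/((273*(-42 - 19/12))) = 113300/((273*(-523/12))) = 113300/(-47593/4) = 113300*(-4/47593) = -453200/47593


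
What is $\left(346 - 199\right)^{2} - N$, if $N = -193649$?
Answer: $215258$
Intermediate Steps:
$\left(346 - 199\right)^{2} - N = \left(346 - 199\right)^{2} - -193649 = 147^{2} + 193649 = 21609 + 193649 = 215258$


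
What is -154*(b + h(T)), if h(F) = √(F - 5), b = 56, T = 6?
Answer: -8778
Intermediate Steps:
h(F) = √(-5 + F)
-154*(b + h(T)) = -154*(56 + √(-5 + 6)) = -154*(56 + √1) = -154*(56 + 1) = -154*57 = -8778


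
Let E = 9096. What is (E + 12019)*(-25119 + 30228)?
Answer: 107876535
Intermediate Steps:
(E + 12019)*(-25119 + 30228) = (9096 + 12019)*(-25119 + 30228) = 21115*5109 = 107876535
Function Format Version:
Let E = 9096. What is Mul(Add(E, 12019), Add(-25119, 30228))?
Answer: 107876535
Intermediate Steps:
Mul(Add(E, 12019), Add(-25119, 30228)) = Mul(Add(9096, 12019), Add(-25119, 30228)) = Mul(21115, 5109) = 107876535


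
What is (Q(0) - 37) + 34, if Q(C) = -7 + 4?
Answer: -6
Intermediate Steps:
Q(C) = -3
(Q(0) - 37) + 34 = (-3 - 37) + 34 = -40 + 34 = -6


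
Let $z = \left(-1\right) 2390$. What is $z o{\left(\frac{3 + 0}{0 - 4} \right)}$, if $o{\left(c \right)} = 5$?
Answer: $-11950$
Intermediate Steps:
$z = -2390$
$z o{\left(\frac{3 + 0}{0 - 4} \right)} = \left(-2390\right) 5 = -11950$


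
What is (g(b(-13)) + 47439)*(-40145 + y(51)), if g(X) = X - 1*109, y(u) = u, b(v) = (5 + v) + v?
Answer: -1896807046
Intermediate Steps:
b(v) = 5 + 2*v
g(X) = -109 + X (g(X) = X - 109 = -109 + X)
(g(b(-13)) + 47439)*(-40145 + y(51)) = ((-109 + (5 + 2*(-13))) + 47439)*(-40145 + 51) = ((-109 + (5 - 26)) + 47439)*(-40094) = ((-109 - 21) + 47439)*(-40094) = (-130 + 47439)*(-40094) = 47309*(-40094) = -1896807046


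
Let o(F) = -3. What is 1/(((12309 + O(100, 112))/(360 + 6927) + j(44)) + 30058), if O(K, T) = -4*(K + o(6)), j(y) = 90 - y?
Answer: 1041/31339967 ≈ 3.3216e-5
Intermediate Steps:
O(K, T) = 12 - 4*K (O(K, T) = -4*(K - 3) = -4*(-3 + K) = 12 - 4*K)
1/(((12309 + O(100, 112))/(360 + 6927) + j(44)) + 30058) = 1/(((12309 + (12 - 4*100))/(360 + 6927) + (90 - 1*44)) + 30058) = 1/(((12309 + (12 - 400))/7287 + (90 - 44)) + 30058) = 1/(((12309 - 388)*(1/7287) + 46) + 30058) = 1/((11921*(1/7287) + 46) + 30058) = 1/((1703/1041 + 46) + 30058) = 1/(49589/1041 + 30058) = 1/(31339967/1041) = 1041/31339967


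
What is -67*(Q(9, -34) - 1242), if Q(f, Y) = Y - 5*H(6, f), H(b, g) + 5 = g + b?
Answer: 88842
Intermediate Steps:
H(b, g) = -5 + b + g (H(b, g) = -5 + (g + b) = -5 + (b + g) = -5 + b + g)
Q(f, Y) = -5 + Y - 5*f (Q(f, Y) = Y - 5*(-5 + 6 + f) = Y - 5*(1 + f) = Y + (-5 - 5*f) = -5 + Y - 5*f)
-67*(Q(9, -34) - 1242) = -67*((-5 - 34 - 5*9) - 1242) = -67*((-5 - 34 - 45) - 1242) = -67*(-84 - 1242) = -67*(-1326) = 88842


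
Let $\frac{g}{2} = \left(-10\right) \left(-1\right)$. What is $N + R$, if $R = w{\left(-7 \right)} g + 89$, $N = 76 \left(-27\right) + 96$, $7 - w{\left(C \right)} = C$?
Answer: $-1587$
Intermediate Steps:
$w{\left(C \right)} = 7 - C$
$g = 20$ ($g = 2 \left(\left(-10\right) \left(-1\right)\right) = 2 \cdot 10 = 20$)
$N = -1956$ ($N = -2052 + 96 = -1956$)
$R = 369$ ($R = \left(7 - -7\right) 20 + 89 = \left(7 + 7\right) 20 + 89 = 14 \cdot 20 + 89 = 280 + 89 = 369$)
$N + R = -1956 + 369 = -1587$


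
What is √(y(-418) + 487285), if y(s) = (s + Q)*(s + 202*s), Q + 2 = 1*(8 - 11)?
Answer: √36380527 ≈ 6031.6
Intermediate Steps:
Q = -5 (Q = -2 + 1*(8 - 11) = -2 + 1*(-3) = -2 - 3 = -5)
y(s) = 203*s*(-5 + s) (y(s) = (s - 5)*(s + 202*s) = (-5 + s)*(203*s) = 203*s*(-5 + s))
√(y(-418) + 487285) = √(203*(-418)*(-5 - 418) + 487285) = √(203*(-418)*(-423) + 487285) = √(35893242 + 487285) = √36380527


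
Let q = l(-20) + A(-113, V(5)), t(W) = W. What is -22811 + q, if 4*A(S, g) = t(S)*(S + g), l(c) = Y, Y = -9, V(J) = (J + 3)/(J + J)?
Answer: -393007/20 ≈ -19650.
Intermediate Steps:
V(J) = (3 + J)/(2*J) (V(J) = (3 + J)/((2*J)) = (3 + J)*(1/(2*J)) = (3 + J)/(2*J))
l(c) = -9
A(S, g) = S*(S + g)/4 (A(S, g) = (S*(S + g))/4 = S*(S + g)/4)
q = 63213/20 (q = -9 + (¼)*(-113)*(-113 + (½)*(3 + 5)/5) = -9 + (¼)*(-113)*(-113 + (½)*(⅕)*8) = -9 + (¼)*(-113)*(-113 + ⅘) = -9 + (¼)*(-113)*(-561/5) = -9 + 63393/20 = 63213/20 ≈ 3160.6)
-22811 + q = -22811 + 63213/20 = -393007/20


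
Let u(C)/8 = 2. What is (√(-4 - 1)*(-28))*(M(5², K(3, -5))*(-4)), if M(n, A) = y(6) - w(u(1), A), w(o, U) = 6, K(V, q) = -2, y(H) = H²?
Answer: 3360*I*√5 ≈ 7513.2*I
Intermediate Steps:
u(C) = 16 (u(C) = 8*2 = 16)
M(n, A) = 30 (M(n, A) = 6² - 1*6 = 36 - 6 = 30)
(√(-4 - 1)*(-28))*(M(5², K(3, -5))*(-4)) = (√(-4 - 1)*(-28))*(30*(-4)) = (√(-5)*(-28))*(-120) = ((I*√5)*(-28))*(-120) = -28*I*√5*(-120) = 3360*I*√5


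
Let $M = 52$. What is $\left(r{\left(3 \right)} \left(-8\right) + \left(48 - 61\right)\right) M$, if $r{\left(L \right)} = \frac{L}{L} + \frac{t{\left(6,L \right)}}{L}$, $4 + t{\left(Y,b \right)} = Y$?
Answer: $- \frac{4108}{3} \approx -1369.3$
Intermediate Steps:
$t{\left(Y,b \right)} = -4 + Y$
$r{\left(L \right)} = 1 + \frac{2}{L}$ ($r{\left(L \right)} = \frac{L}{L} + \frac{-4 + 6}{L} = 1 + \frac{2}{L}$)
$\left(r{\left(3 \right)} \left(-8\right) + \left(48 - 61\right)\right) M = \left(\frac{2 + 3}{3} \left(-8\right) + \left(48 - 61\right)\right) 52 = \left(\frac{1}{3} \cdot 5 \left(-8\right) + \left(48 - 61\right)\right) 52 = \left(\frac{5}{3} \left(-8\right) - 13\right) 52 = \left(- \frac{40}{3} - 13\right) 52 = \left(- \frac{79}{3}\right) 52 = - \frac{4108}{3}$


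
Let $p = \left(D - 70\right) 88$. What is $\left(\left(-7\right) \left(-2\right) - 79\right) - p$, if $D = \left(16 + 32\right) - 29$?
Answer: $4423$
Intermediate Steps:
$D = 19$ ($D = 48 - 29 = 19$)
$p = -4488$ ($p = \left(19 - 70\right) 88 = \left(-51\right) 88 = -4488$)
$\left(\left(-7\right) \left(-2\right) - 79\right) - p = \left(\left(-7\right) \left(-2\right) - 79\right) - -4488 = \left(14 - 79\right) + 4488 = -65 + 4488 = 4423$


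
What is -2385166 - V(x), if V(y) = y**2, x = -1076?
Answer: -3542942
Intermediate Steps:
-2385166 - V(x) = -2385166 - 1*(-1076)**2 = -2385166 - 1*1157776 = -2385166 - 1157776 = -3542942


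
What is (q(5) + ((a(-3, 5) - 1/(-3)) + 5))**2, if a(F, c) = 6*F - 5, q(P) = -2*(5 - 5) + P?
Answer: 1444/9 ≈ 160.44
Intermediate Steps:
q(P) = P (q(P) = -2*0 + P = 0 + P = P)
a(F, c) = -5 + 6*F
(q(5) + ((a(-3, 5) - 1/(-3)) + 5))**2 = (5 + (((-5 + 6*(-3)) - 1/(-3)) + 5))**2 = (5 + (((-5 - 18) - 1*(-1/3)) + 5))**2 = (5 + ((-23 + 1/3) + 5))**2 = (5 + (-68/3 + 5))**2 = (5 - 53/3)**2 = (-38/3)**2 = 1444/9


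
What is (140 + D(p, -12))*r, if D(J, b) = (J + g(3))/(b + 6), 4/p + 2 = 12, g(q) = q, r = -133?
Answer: -556339/30 ≈ -18545.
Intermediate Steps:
p = ⅖ (p = 4/(-2 + 12) = 4/10 = 4*(⅒) = ⅖ ≈ 0.40000)
D(J, b) = (3 + J)/(6 + b) (D(J, b) = (J + 3)/(b + 6) = (3 + J)/(6 + b))
(140 + D(p, -12))*r = (140 + (3 + ⅖)/(6 - 12))*(-133) = (140 + (17/5)/(-6))*(-133) = (140 - ⅙*17/5)*(-133) = (140 - 17/30)*(-133) = (4183/30)*(-133) = -556339/30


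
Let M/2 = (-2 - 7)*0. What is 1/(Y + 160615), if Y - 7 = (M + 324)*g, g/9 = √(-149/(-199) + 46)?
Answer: 2283127/361070144282 - 729*√1851297/1263745504987 ≈ 5.5383e-6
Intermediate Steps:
g = 9*√1851297/199 (g = 9*√(-149/(-199) + 46) = 9*√(-149*(-1/199) + 46) = 9*√(149/199 + 46) = 9*√(9303/199) = 9*(√1851297/199) = 9*√1851297/199 ≈ 61.536)
M = 0 (M = 2*((-2 - 7)*0) = 2*(-9*0) = 2*0 = 0)
Y = 7 + 2916*√1851297/199 (Y = 7 + (0 + 324)*(9*√1851297/199) = 7 + 324*(9*√1851297/199) = 7 + 2916*√1851297/199 ≈ 19945.)
1/(Y + 160615) = 1/((7 + 2916*√1851297/199) + 160615) = 1/(160622 + 2916*√1851297/199)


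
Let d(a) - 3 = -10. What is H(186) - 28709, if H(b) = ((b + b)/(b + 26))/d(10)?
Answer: -10651132/371 ≈ -28709.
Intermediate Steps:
d(a) = -7 (d(a) = 3 - 10 = -7)
H(b) = -2*b/(7*(26 + b)) (H(b) = ((b + b)/(b + 26))/(-7) = ((2*b)/(26 + b))*(-1/7) = (2*b/(26 + b))*(-1/7) = -2*b/(7*(26 + b)))
H(186) - 28709 = -2*186/(182 + 7*186) - 28709 = -2*186/(182 + 1302) - 28709 = -2*186/1484 - 28709 = -2*186*1/1484 - 28709 = -93/371 - 28709 = -10651132/371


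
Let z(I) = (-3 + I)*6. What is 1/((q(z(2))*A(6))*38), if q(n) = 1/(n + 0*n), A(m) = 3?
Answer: -1/19 ≈ -0.052632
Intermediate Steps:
z(I) = -18 + 6*I
q(n) = 1/n (q(n) = 1/(n + 0) = 1/n)
1/((q(z(2))*A(6))*38) = 1/((3/(-18 + 6*2))*38) = 1/((3/(-18 + 12))*38) = 1/((3/(-6))*38) = 1/(-⅙*3*38) = 1/(-½*38) = 1/(-19) = -1/19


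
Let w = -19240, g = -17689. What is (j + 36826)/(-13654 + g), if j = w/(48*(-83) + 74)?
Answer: -14400890/12255113 ≈ -1.1751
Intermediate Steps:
j = 1924/391 (j = -19240/(48*(-83) + 74) = -19240/(-3984 + 74) = -19240/(-3910) = -19240*(-1/3910) = 1924/391 ≈ 4.9207)
(j + 36826)/(-13654 + g) = (1924/391 + 36826)/(-13654 - 17689) = (14400890/391)/(-31343) = (14400890/391)*(-1/31343) = -14400890/12255113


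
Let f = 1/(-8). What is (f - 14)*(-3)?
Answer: 339/8 ≈ 42.375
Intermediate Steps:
f = -⅛ ≈ -0.12500
(f - 14)*(-3) = (-⅛ - 14)*(-3) = -113/8*(-3) = 339/8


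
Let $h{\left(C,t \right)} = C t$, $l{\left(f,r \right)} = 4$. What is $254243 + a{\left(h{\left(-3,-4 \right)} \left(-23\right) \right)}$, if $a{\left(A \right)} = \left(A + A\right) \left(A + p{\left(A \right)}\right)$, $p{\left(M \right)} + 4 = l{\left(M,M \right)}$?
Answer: $406595$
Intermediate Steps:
$p{\left(M \right)} = 0$ ($p{\left(M \right)} = -4 + 4 = 0$)
$a{\left(A \right)} = 2 A^{2}$ ($a{\left(A \right)} = \left(A + A\right) \left(A + 0\right) = 2 A A = 2 A^{2}$)
$254243 + a{\left(h{\left(-3,-4 \right)} \left(-23\right) \right)} = 254243 + 2 \left(\left(-3\right) \left(-4\right) \left(-23\right)\right)^{2} = 254243 + 2 \left(12 \left(-23\right)\right)^{2} = 254243 + 2 \left(-276\right)^{2} = 254243 + 2 \cdot 76176 = 254243 + 152352 = 406595$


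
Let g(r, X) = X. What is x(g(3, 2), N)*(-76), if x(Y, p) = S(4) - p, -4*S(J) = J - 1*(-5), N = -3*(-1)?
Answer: 399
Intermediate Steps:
N = 3
S(J) = -5/4 - J/4 (S(J) = -(J - 1*(-5))/4 = -(J + 5)/4 = -(5 + J)/4 = -5/4 - J/4)
x(Y, p) = -9/4 - p (x(Y, p) = (-5/4 - ¼*4) - p = (-5/4 - 1) - p = -9/4 - p)
x(g(3, 2), N)*(-76) = (-9/4 - 1*3)*(-76) = (-9/4 - 3)*(-76) = -21/4*(-76) = 399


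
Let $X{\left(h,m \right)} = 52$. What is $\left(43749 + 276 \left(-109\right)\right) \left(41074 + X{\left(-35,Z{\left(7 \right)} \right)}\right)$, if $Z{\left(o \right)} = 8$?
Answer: $561986790$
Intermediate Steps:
$\left(43749 + 276 \left(-109\right)\right) \left(41074 + X{\left(-35,Z{\left(7 \right)} \right)}\right) = \left(43749 + 276 \left(-109\right)\right) \left(41074 + 52\right) = \left(43749 - 30084\right) 41126 = 13665 \cdot 41126 = 561986790$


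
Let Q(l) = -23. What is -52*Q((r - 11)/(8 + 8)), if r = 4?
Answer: 1196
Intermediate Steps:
-52*Q((r - 11)/(8 + 8)) = -52*(-23) = 1196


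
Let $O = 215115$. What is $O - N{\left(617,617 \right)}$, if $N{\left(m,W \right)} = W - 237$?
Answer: $214735$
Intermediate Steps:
$N{\left(m,W \right)} = -237 + W$ ($N{\left(m,W \right)} = W - 237 = -237 + W$)
$O - N{\left(617,617 \right)} = 215115 - \left(-237 + 617\right) = 215115 - 380 = 214735$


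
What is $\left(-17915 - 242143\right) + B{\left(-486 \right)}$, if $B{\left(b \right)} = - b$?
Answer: $-259572$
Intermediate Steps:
$\left(-17915 - 242143\right) + B{\left(-486 \right)} = \left(-17915 - 242143\right) - -486 = -260058 + 486 = -259572$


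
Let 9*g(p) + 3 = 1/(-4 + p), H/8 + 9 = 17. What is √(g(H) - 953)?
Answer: I*√7721985/90 ≈ 30.876*I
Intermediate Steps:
H = 64 (H = -72 + 8*17 = -72 + 136 = 64)
g(p) = -⅓ + 1/(9*(-4 + p))
√(g(H) - 953) = √((13 - 3*64)/(9*(-4 + 64)) - 953) = √((⅑)*(13 - 192)/60 - 953) = √((⅑)*(1/60)*(-179) - 953) = √(-179/540 - 953) = √(-514799/540) = I*√7721985/90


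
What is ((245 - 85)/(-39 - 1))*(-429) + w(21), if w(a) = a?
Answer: 1737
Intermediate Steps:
((245 - 85)/(-39 - 1))*(-429) + w(21) = ((245 - 85)/(-39 - 1))*(-429) + 21 = (160/(-40))*(-429) + 21 = (160*(-1/40))*(-429) + 21 = -4*(-429) + 21 = 1716 + 21 = 1737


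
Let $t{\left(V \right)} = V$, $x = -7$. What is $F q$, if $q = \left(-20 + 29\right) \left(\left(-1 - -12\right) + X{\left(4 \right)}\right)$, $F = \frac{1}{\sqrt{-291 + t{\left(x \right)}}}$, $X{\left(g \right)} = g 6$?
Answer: $- \frac{315 i \sqrt{298}}{298} \approx - 18.247 i$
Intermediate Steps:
$X{\left(g \right)} = 6 g$
$F = - \frac{i \sqrt{298}}{298}$ ($F = \frac{1}{\sqrt{-291 - 7}} = \frac{1}{\sqrt{-298}} = \frac{1}{i \sqrt{298}} = - \frac{i \sqrt{298}}{298} \approx - 0.057928 i$)
$q = 315$ ($q = \left(-20 + 29\right) \left(\left(-1 - -12\right) + 6 \cdot 4\right) = 9 \left(\left(-1 + 12\right) + 24\right) = 9 \left(11 + 24\right) = 9 \cdot 35 = 315$)
$F q = - \frac{i \sqrt{298}}{298} \cdot 315 = - \frac{315 i \sqrt{298}}{298}$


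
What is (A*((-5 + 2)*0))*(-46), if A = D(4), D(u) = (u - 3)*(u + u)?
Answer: 0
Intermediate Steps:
D(u) = 2*u*(-3 + u) (D(u) = (-3 + u)*(2*u) = 2*u*(-3 + u))
A = 8 (A = 2*4*(-3 + 4) = 2*4*1 = 8)
(A*((-5 + 2)*0))*(-46) = (8*((-5 + 2)*0))*(-46) = (8*(-3*0))*(-46) = (8*0)*(-46) = 0*(-46) = 0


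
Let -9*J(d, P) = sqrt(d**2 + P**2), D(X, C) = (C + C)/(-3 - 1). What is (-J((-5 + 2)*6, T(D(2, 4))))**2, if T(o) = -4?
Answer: 340/81 ≈ 4.1975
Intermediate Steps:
D(X, C) = -C/2 (D(X, C) = (2*C)/(-4) = (2*C)*(-1/4) = -C/2)
J(d, P) = -sqrt(P**2 + d**2)/9 (J(d, P) = -sqrt(d**2 + P**2)/9 = -sqrt(P**2 + d**2)/9)
(-J((-5 + 2)*6, T(D(2, 4))))**2 = (-(-1)*sqrt((-4)**2 + ((-5 + 2)*6)**2)/9)**2 = (-(-1)*sqrt(16 + (-3*6)**2)/9)**2 = (-(-1)*sqrt(16 + (-18)**2)/9)**2 = (-(-1)*sqrt(16 + 324)/9)**2 = (-(-1)*sqrt(340)/9)**2 = (-(-1)*2*sqrt(85)/9)**2 = (-(-2)*sqrt(85)/9)**2 = (2*sqrt(85)/9)**2 = 340/81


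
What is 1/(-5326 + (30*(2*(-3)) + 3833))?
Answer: -1/1673 ≈ -0.00059773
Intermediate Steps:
1/(-5326 + (30*(2*(-3)) + 3833)) = 1/(-5326 + (30*(-6) + 3833)) = 1/(-5326 + (-180 + 3833)) = 1/(-5326 + 3653) = 1/(-1673) = -1/1673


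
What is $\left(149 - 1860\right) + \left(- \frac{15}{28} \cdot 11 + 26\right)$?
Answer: $- \frac{47345}{28} \approx -1690.9$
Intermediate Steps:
$\left(149 - 1860\right) + \left(- \frac{15}{28} \cdot 11 + 26\right) = -1711 + \left(\left(-15\right) \frac{1}{28} \cdot 11 + 26\right) = -1711 + \left(\left(- \frac{15}{28}\right) 11 + 26\right) = -1711 + \left(- \frac{165}{28} + 26\right) = -1711 + \frac{563}{28} = - \frac{47345}{28}$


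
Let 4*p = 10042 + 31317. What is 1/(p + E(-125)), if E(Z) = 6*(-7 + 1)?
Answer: 4/41215 ≈ 9.7052e-5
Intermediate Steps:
E(Z) = -36 (E(Z) = 6*(-6) = -36)
p = 41359/4 (p = (10042 + 31317)/4 = (¼)*41359 = 41359/4 ≈ 10340.)
1/(p + E(-125)) = 1/(41359/4 - 36) = 1/(41215/4) = 4/41215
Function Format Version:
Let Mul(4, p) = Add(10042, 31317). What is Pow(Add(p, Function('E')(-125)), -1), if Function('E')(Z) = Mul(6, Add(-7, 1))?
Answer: Rational(4, 41215) ≈ 9.7052e-5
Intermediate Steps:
Function('E')(Z) = -36 (Function('E')(Z) = Mul(6, -6) = -36)
p = Rational(41359, 4) (p = Mul(Rational(1, 4), Add(10042, 31317)) = Mul(Rational(1, 4), 41359) = Rational(41359, 4) ≈ 10340.)
Pow(Add(p, Function('E')(-125)), -1) = Pow(Add(Rational(41359, 4), -36), -1) = Pow(Rational(41215, 4), -1) = Rational(4, 41215)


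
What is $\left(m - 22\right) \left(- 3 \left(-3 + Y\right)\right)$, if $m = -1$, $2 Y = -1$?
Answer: $- \frac{483}{2} \approx -241.5$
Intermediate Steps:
$Y = - \frac{1}{2}$ ($Y = \frac{1}{2} \left(-1\right) = - \frac{1}{2} \approx -0.5$)
$\left(m - 22\right) \left(- 3 \left(-3 + Y\right)\right) = \left(-1 - 22\right) \left(- 3 \left(-3 - \frac{1}{2}\right)\right) = - 23 \left(\left(-3\right) \left(- \frac{7}{2}\right)\right) = \left(-23\right) \frac{21}{2} = - \frac{483}{2}$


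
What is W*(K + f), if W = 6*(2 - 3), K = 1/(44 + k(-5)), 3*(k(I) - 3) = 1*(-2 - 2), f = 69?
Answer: -56736/137 ≈ -414.13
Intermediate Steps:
k(I) = 5/3 (k(I) = 3 + (1*(-2 - 2))/3 = 3 + (1*(-4))/3 = 3 + (1/3)*(-4) = 3 - 4/3 = 5/3)
K = 3/137 (K = 1/(44 + 5/3) = 1/(137/3) = 3/137 ≈ 0.021898)
W = -6 (W = 6*(-1) = -6)
W*(K + f) = -6*(3/137 + 69) = -6*9456/137 = -56736/137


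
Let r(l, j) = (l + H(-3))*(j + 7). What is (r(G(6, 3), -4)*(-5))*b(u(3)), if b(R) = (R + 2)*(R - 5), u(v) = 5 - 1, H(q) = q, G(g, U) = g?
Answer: 270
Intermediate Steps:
r(l, j) = (-3 + l)*(7 + j) (r(l, j) = (l - 3)*(j + 7) = (-3 + l)*(7 + j))
u(v) = 4
b(R) = (-5 + R)*(2 + R) (b(R) = (2 + R)*(-5 + R) = (-5 + R)*(2 + R))
(r(G(6, 3), -4)*(-5))*b(u(3)) = ((-21 - 3*(-4) + 7*6 - 4*6)*(-5))*(-10 + 4**2 - 3*4) = ((-21 + 12 + 42 - 24)*(-5))*(-10 + 16 - 12) = (9*(-5))*(-6) = -45*(-6) = 270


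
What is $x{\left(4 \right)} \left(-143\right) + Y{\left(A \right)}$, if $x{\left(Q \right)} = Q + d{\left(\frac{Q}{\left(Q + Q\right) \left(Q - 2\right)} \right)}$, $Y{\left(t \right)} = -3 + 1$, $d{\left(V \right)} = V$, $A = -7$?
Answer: $- \frac{2439}{4} \approx -609.75$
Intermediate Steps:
$Y{\left(t \right)} = -2$
$x{\left(Q \right)} = Q + \frac{1}{2 \left(-2 + Q\right)}$ ($x{\left(Q \right)} = Q + \frac{Q}{\left(Q + Q\right) \left(Q - 2\right)} = Q + \frac{Q}{2 Q \left(-2 + Q\right)} = Q + Q \frac{1}{2 Q \left(-2 + Q\right)} = Q + \frac{1}{2 \left(-2 + Q\right)}$)
$x{\left(4 \right)} \left(-143\right) + Y{\left(A \right)} = \frac{\frac{1}{2} + 4 \left(-2 + 4\right)}{-2 + 4} \left(-143\right) - 2 = \frac{\frac{1}{2} + 4 \cdot 2}{2} \left(-143\right) - 2 = \frac{\frac{1}{2} + 8}{2} \left(-143\right) - 2 = \frac{1}{2} \cdot \frac{17}{2} \left(-143\right) - 2 = \frac{17}{4} \left(-143\right) - 2 = - \frac{2431}{4} - 2 = - \frac{2439}{4}$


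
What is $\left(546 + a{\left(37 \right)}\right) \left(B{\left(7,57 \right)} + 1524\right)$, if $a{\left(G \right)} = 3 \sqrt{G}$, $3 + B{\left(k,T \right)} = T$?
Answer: $861588 + 4734 \sqrt{37} \approx 8.9038 \cdot 10^{5}$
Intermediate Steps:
$B{\left(k,T \right)} = -3 + T$
$\left(546 + a{\left(37 \right)}\right) \left(B{\left(7,57 \right)} + 1524\right) = \left(546 + 3 \sqrt{37}\right) \left(\left(-3 + 57\right) + 1524\right) = \left(546 + 3 \sqrt{37}\right) \left(54 + 1524\right) = \left(546 + 3 \sqrt{37}\right) 1578 = 861588 + 4734 \sqrt{37}$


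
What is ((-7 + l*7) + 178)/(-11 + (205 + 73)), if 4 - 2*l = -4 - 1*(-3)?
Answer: 377/534 ≈ 0.70599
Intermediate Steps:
l = 5/2 (l = 2 - (-4 - 1*(-3))/2 = 2 - (-4 + 3)/2 = 2 - 1/2*(-1) = 2 + 1/2 = 5/2 ≈ 2.5000)
((-7 + l*7) + 178)/(-11 + (205 + 73)) = ((-7 + (5/2)*7) + 178)/(-11 + (205 + 73)) = ((-7 + 35/2) + 178)/(-11 + 278) = (21/2 + 178)/267 = (377/2)*(1/267) = 377/534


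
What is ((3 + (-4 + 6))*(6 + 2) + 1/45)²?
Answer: 3243601/2025 ≈ 1601.8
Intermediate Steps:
((3 + (-4 + 6))*(6 + 2) + 1/45)² = ((3 + 2)*8 + 1/45)² = (5*8 + 1/45)² = (40 + 1/45)² = (1801/45)² = 3243601/2025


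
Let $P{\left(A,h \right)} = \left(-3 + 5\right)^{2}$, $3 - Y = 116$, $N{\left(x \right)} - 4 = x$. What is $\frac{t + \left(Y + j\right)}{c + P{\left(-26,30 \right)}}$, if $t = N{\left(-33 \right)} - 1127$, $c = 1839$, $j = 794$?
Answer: $- \frac{25}{97} \approx -0.25773$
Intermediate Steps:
$N{\left(x \right)} = 4 + x$
$Y = -113$ ($Y = 3 - 116 = -113$)
$P{\left(A,h \right)} = 4$ ($P{\left(A,h \right)} = 2^{2} = 4$)
$t = -1156$ ($t = \left(4 - 33\right) - 1127 = -29 - 1127 = -1156$)
$\frac{t + \left(Y + j\right)}{c + P{\left(-26,30 \right)}} = \frac{-1156 + \left(-113 + 794\right)}{1839 + 4} = \frac{-1156 + 681}{1843} = \left(-475\right) \frac{1}{1843} = - \frac{25}{97}$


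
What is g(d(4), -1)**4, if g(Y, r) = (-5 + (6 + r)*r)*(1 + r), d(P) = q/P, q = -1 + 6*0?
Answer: 0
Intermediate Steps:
q = -1 (q = -1 + 0 = -1)
d(P) = -1/P
g(Y, r) = (1 + r)*(-5 + r*(6 + r)) (g(Y, r) = (-5 + r*(6 + r))*(1 + r) = (1 + r)*(-5 + r*(6 + r)))
g(d(4), -1)**4 = (-5 - 1 + (-1)**3 + 7*(-1)**2)**4 = (-5 - 1 - 1 + 7*1)**4 = (-5 - 1 - 1 + 7)**4 = 0**4 = 0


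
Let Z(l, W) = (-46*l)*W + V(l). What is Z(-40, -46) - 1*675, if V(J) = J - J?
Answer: -85315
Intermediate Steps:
V(J) = 0
Z(l, W) = -46*W*l (Z(l, W) = (-46*l)*W + 0 = -46*W*l + 0 = -46*W*l)
Z(-40, -46) - 1*675 = -46*(-46)*(-40) - 1*675 = -84640 - 675 = -85315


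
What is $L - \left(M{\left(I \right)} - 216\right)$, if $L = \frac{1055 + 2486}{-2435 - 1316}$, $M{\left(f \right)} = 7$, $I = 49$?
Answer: $\frac{780418}{3751} \approx 208.06$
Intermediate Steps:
$L = - \frac{3541}{3751}$ ($L = \frac{3541}{-3751} = 3541 \left(- \frac{1}{3751}\right) = - \frac{3541}{3751} \approx -0.94401$)
$L - \left(M{\left(I \right)} - 216\right) = - \frac{3541}{3751} - \left(7 - 216\right) = - \frac{3541}{3751} - -209 = - \frac{3541}{3751} + 209 = \frac{780418}{3751}$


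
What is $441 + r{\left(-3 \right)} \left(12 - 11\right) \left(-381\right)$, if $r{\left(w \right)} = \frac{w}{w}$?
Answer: $60$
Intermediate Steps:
$r{\left(w \right)} = 1$
$441 + r{\left(-3 \right)} \left(12 - 11\right) \left(-381\right) = 441 + 1 \left(12 - 11\right) \left(-381\right) = 441 + 1 \cdot 1 \left(-381\right) = 441 + 1 \left(-381\right) = 441 - 381 = 60$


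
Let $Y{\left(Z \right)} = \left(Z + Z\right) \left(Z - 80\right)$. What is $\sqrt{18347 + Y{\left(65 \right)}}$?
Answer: $\sqrt{16397} \approx 128.05$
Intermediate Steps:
$Y{\left(Z \right)} = 2 Z \left(-80 + Z\right)$
$\sqrt{18347 + Y{\left(65 \right)}} = \sqrt{18347 + 2 \cdot 65 \left(-80 + 65\right)} = \sqrt{18347 + 2 \cdot 65 \left(-15\right)} = \sqrt{18347 - 1950} = \sqrt{16397}$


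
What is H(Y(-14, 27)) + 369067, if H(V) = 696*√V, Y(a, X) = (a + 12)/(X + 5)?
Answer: 369067 + 174*I ≈ 3.6907e+5 + 174.0*I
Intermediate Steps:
Y(a, X) = (12 + a)/(5 + X)
H(Y(-14, 27)) + 369067 = 696*√((12 - 14)/(5 + 27)) + 369067 = 696*√(-2/32) + 369067 = 696*√((1/32)*(-2)) + 369067 = 696*√(-1/16) + 369067 = 696*(I/4) + 369067 = 174*I + 369067 = 369067 + 174*I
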